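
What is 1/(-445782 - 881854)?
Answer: -1/1327636 ≈ -7.5322e-7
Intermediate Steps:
1/(-445782 - 881854) = 1/(-1327636) = -1/1327636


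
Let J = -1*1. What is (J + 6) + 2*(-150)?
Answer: -295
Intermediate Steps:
J = -1
(J + 6) + 2*(-150) = (-1 + 6) + 2*(-150) = 5 - 300 = -295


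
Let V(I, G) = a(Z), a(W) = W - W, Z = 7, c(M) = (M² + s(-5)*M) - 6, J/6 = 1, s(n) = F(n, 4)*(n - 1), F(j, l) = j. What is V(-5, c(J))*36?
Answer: 0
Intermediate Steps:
s(n) = n*(-1 + n) (s(n) = n*(n - 1) = n*(-1 + n))
J = 6 (J = 6*1 = 6)
c(M) = -6 + M² + 30*M (c(M) = (M² + (-5*(-1 - 5))*M) - 6 = (M² + (-5*(-6))*M) - 6 = (M² + 30*M) - 6 = -6 + M² + 30*M)
a(W) = 0
V(I, G) = 0
V(-5, c(J))*36 = 0*36 = 0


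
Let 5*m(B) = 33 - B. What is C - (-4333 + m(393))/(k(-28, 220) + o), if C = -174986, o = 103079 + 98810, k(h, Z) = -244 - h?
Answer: -35289947173/201673 ≈ -1.7499e+5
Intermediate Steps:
o = 201889
m(B) = 33/5 - B/5 (m(B) = (33 - B)/5 = 33/5 - B/5)
C - (-4333 + m(393))/(k(-28, 220) + o) = -174986 - (-4333 + (33/5 - ⅕*393))/((-244 - 1*(-28)) + 201889) = -174986 - (-4333 + (33/5 - 393/5))/((-244 + 28) + 201889) = -174986 - (-4333 - 72)/(-216 + 201889) = -174986 - (-4405)/201673 = -174986 - 1*(-4405/201673) = -174986 + 4405/201673 = -35289947173/201673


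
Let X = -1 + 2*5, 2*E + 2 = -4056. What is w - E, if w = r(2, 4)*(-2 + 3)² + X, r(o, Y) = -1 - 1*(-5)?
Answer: 2042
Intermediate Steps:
E = -2029 (E = -1 + (½)*(-4056) = -1 - 2028 = -2029)
X = 9 (X = -1 + 10 = 9)
r(o, Y) = 4 (r(o, Y) = -1 + 5 = 4)
w = 13 (w = 4*(-2 + 3)² + 9 = 4*1² + 9 = 4*1 + 9 = 4 + 9 = 13)
w - E = 13 - 1*(-2029) = 13 + 2029 = 2042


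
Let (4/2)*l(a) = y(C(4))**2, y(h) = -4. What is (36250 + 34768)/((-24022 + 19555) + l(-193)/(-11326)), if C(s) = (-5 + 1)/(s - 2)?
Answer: -402174934/25296625 ≈ -15.898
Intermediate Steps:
C(s) = -4/(-2 + s)
l(a) = 8 (l(a) = (1/2)*(-4)**2 = (1/2)*16 = 8)
(36250 + 34768)/((-24022 + 19555) + l(-193)/(-11326)) = (36250 + 34768)/((-24022 + 19555) + 8/(-11326)) = 71018/(-4467 + 8*(-1/11326)) = 71018/(-4467 - 4/5663) = 71018/(-25296625/5663) = 71018*(-5663/25296625) = -402174934/25296625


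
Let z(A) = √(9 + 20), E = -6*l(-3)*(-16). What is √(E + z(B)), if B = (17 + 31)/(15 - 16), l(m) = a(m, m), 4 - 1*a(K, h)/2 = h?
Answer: √(1344 + √29) ≈ 36.734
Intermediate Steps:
a(K, h) = 8 - 2*h
l(m) = 8 - 2*m
B = -48 (B = 48/(-1) = 48*(-1) = -48)
E = 1344 (E = -6*(8 - 2*(-3))*(-16) = -6*(8 + 6)*(-16) = -6*14*(-16) = -84*(-16) = 1344)
z(A) = √29
√(E + z(B)) = √(1344 + √29)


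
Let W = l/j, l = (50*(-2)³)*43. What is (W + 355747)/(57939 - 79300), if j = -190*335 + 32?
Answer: -11315964923/679472049 ≈ -16.654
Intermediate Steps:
l = -17200 (l = (50*(-8))*43 = -400*43 = -17200)
j = -63618 (j = -63650 + 32 = -63618)
W = 8600/31809 (W = -17200/(-63618) = -17200*(-1/63618) = 8600/31809 ≈ 0.27036)
(W + 355747)/(57939 - 79300) = (8600/31809 + 355747)/(57939 - 79300) = (11315964923/31809)/(-21361) = (11315964923/31809)*(-1/21361) = -11315964923/679472049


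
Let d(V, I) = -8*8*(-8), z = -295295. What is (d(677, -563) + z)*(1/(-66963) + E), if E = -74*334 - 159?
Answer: 163673802255386/22321 ≈ 7.3327e+9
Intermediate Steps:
d(V, I) = 512 (d(V, I) = -64*(-8) = 512)
E = -24875 (E = -24716 - 159 = -24875)
(d(677, -563) + z)*(1/(-66963) + E) = (512 - 295295)*(1/(-66963) - 24875) = -294783*(-1/66963 - 24875) = -294783*(-1665704626/66963) = 163673802255386/22321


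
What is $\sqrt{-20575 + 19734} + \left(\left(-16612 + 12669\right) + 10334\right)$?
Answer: $6391 + 29 i \approx 6391.0 + 29.0 i$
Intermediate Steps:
$\sqrt{-20575 + 19734} + \left(\left(-16612 + 12669\right) + 10334\right) = \sqrt{-841} + \left(-3943 + 10334\right) = 29 i + 6391 = 6391 + 29 i$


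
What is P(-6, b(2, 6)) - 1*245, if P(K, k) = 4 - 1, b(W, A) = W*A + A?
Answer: -242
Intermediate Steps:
b(W, A) = A + A*W (b(W, A) = A*W + A = A + A*W)
P(K, k) = 3
P(-6, b(2, 6)) - 1*245 = 3 - 1*245 = 3 - 245 = -242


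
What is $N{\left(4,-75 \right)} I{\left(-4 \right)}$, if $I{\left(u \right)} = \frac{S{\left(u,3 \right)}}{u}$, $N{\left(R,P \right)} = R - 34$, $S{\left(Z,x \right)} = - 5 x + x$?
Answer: $-90$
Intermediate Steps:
$S{\left(Z,x \right)} = - 4 x$
$N{\left(R,P \right)} = -34 + R$ ($N{\left(R,P \right)} = R - 34 = -34 + R$)
$I{\left(u \right)} = - \frac{12}{u}$ ($I{\left(u \right)} = \frac{\left(-4\right) 3}{u} = - \frac{12}{u}$)
$N{\left(4,-75 \right)} I{\left(-4 \right)} = \left(-34 + 4\right) \left(- \frac{12}{-4}\right) = - 30 \left(\left(-12\right) \left(- \frac{1}{4}\right)\right) = \left(-30\right) 3 = -90$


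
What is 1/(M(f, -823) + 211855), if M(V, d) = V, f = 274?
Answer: 1/212129 ≈ 4.7141e-6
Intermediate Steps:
1/(M(f, -823) + 211855) = 1/(274 + 211855) = 1/212129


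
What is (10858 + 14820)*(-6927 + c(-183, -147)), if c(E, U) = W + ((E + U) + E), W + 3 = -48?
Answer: -192353898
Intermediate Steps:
W = -51 (W = -3 - 48 = -51)
c(E, U) = -51 + U + 2*E (c(E, U) = -51 + ((E + U) + E) = -51 + (U + 2*E) = -51 + U + 2*E)
(10858 + 14820)*(-6927 + c(-183, -147)) = (10858 + 14820)*(-6927 + (-51 - 147 + 2*(-183))) = 25678*(-6927 + (-51 - 147 - 366)) = 25678*(-6927 - 564) = 25678*(-7491) = -192353898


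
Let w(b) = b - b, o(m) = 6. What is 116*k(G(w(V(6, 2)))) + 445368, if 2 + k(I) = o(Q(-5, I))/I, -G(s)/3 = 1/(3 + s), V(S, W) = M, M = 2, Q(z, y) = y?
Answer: 444440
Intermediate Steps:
V(S, W) = 2
w(b) = 0
G(s) = -3/(3 + s)
k(I) = -2 + 6/I
116*k(G(w(V(6, 2)))) + 445368 = 116*(-2 + 6/((-3/(3 + 0)))) + 445368 = 116*(-2 + 6/((-3/3))) + 445368 = 116*(-2 + 6/((-3*⅓))) + 445368 = 116*(-2 + 6/(-1)) + 445368 = 116*(-2 + 6*(-1)) + 445368 = 116*(-2 - 6) + 445368 = 116*(-8) + 445368 = -928 + 445368 = 444440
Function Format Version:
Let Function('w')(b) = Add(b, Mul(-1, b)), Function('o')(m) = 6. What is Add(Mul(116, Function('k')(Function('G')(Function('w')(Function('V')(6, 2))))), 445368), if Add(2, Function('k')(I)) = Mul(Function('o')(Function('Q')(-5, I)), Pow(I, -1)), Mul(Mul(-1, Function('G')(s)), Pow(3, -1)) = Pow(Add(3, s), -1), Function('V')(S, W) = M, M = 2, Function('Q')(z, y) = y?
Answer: 444440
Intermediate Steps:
Function('V')(S, W) = 2
Function('w')(b) = 0
Function('G')(s) = Mul(-3, Pow(Add(3, s), -1))
Function('k')(I) = Add(-2, Mul(6, Pow(I, -1)))
Add(Mul(116, Function('k')(Function('G')(Function('w')(Function('V')(6, 2))))), 445368) = Add(Mul(116, Add(-2, Mul(6, Pow(Mul(-3, Pow(Add(3, 0), -1)), -1)))), 445368) = Add(Mul(116, Add(-2, Mul(6, Pow(Mul(-3, Pow(3, -1)), -1)))), 445368) = Add(Mul(116, Add(-2, Mul(6, Pow(Mul(-3, Rational(1, 3)), -1)))), 445368) = Add(Mul(116, Add(-2, Mul(6, Pow(-1, -1)))), 445368) = Add(Mul(116, Add(-2, Mul(6, -1))), 445368) = Add(Mul(116, Add(-2, -6)), 445368) = Add(Mul(116, -8), 445368) = Add(-928, 445368) = 444440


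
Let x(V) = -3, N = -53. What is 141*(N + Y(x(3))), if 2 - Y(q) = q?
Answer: -6768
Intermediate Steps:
Y(q) = 2 - q
141*(N + Y(x(3))) = 141*(-53 + (2 - 1*(-3))) = 141*(-53 + (2 + 3)) = 141*(-53 + 5) = 141*(-48) = -6768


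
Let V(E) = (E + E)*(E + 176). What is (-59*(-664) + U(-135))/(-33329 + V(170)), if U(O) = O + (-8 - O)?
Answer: 39168/84311 ≈ 0.46457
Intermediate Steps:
V(E) = 2*E*(176 + E) (V(E) = (2*E)*(176 + E) = 2*E*(176 + E))
U(O) = -8
(-59*(-664) + U(-135))/(-33329 + V(170)) = (-59*(-664) - 8)/(-33329 + 2*170*(176 + 170)) = (39176 - 8)/(-33329 + 2*170*346) = 39168/(-33329 + 117640) = 39168/84311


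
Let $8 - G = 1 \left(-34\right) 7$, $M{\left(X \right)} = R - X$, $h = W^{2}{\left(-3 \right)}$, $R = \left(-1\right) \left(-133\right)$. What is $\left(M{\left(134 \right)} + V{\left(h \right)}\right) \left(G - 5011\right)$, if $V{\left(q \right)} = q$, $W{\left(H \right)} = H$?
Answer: $-38120$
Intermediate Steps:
$R = 133$
$h = 9$ ($h = \left(-3\right)^{2} = 9$)
$M{\left(X \right)} = 133 - X$
$G = 246$ ($G = 8 - 1 \left(-34\right) 7 = 8 - \left(-34\right) 7 = 8 - -238 = 8 + 238 = 246$)
$\left(M{\left(134 \right)} + V{\left(h \right)}\right) \left(G - 5011\right) = \left(\left(133 - 134\right) + 9\right) \left(246 - 5011\right) = \left(\left(133 - 134\right) + 9\right) \left(-4765\right) = \left(-1 + 9\right) \left(-4765\right) = 8 \left(-4765\right) = -38120$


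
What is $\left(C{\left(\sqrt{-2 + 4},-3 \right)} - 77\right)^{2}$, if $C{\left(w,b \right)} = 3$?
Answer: $5476$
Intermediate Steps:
$\left(C{\left(\sqrt{-2 + 4},-3 \right)} - 77\right)^{2} = \left(3 - 77\right)^{2} = \left(-74\right)^{2} = 5476$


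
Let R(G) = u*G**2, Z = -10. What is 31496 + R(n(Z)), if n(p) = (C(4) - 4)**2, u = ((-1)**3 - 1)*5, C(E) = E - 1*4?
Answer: 28936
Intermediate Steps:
C(E) = -4 + E (C(E) = E - 4 = -4 + E)
u = -10 (u = (-1 - 1)*5 = -2*5 = -10)
n(p) = 16 (n(p) = ((-4 + 4) - 4)**2 = (0 - 4)**2 = (-4)**2 = 16)
R(G) = -10*G**2
31496 + R(n(Z)) = 31496 - 10*16**2 = 31496 - 10*256 = 31496 - 2560 = 28936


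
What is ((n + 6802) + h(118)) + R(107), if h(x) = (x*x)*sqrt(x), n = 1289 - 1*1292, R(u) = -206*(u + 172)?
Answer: -50675 + 13924*sqrt(118) ≈ 1.0058e+5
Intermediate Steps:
R(u) = -35432 - 206*u (R(u) = -206*(172 + u) = -35432 - 206*u)
n = -3 (n = 1289 - 1292 = -3)
h(x) = x**(5/2) (h(x) = x**2*sqrt(x) = x**(5/2))
((n + 6802) + h(118)) + R(107) = ((-3 + 6802) + 118**(5/2)) + (-35432 - 206*107) = (6799 + 13924*sqrt(118)) + (-35432 - 22042) = (6799 + 13924*sqrt(118)) - 57474 = -50675 + 13924*sqrt(118)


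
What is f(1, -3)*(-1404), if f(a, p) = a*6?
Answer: -8424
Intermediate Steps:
f(a, p) = 6*a
f(1, -3)*(-1404) = (6*1)*(-1404) = 6*(-1404) = -8424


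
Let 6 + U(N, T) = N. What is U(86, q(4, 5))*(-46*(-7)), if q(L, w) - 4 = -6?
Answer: 25760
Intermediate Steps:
q(L, w) = -2 (q(L, w) = 4 - 6 = -2)
U(N, T) = -6 + N
U(86, q(4, 5))*(-46*(-7)) = (-6 + 86)*(-46*(-7)) = 80*322 = 25760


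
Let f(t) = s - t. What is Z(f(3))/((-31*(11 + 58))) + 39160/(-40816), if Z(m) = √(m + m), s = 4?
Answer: -4895/5102 - √2/2139 ≈ -0.96009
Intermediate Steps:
f(t) = 4 - t
Z(m) = √2*√m (Z(m) = √(2*m) = √2*√m)
Z(f(3))/((-31*(11 + 58))) + 39160/(-40816) = (√2*√(4 - 1*3))/((-31*(11 + 58))) + 39160/(-40816) = (√2*√(4 - 3))/((-31*69)) + 39160*(-1/40816) = (√2*√1)/(-2139) - 4895/5102 = (√2*1)*(-1/2139) - 4895/5102 = √2*(-1/2139) - 4895/5102 = -√2/2139 - 4895/5102 = -4895/5102 - √2/2139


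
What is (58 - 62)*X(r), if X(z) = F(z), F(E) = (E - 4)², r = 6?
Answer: -16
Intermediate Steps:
F(E) = (-4 + E)²
X(z) = (-4 + z)²
(58 - 62)*X(r) = (58 - 62)*(-4 + 6)² = -4*2² = -4*4 = -16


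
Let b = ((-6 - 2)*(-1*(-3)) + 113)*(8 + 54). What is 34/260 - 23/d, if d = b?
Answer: 22704/179335 ≈ 0.12660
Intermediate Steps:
b = 5518 (b = (-8*3 + 113)*62 = (-24 + 113)*62 = 89*62 = 5518)
d = 5518
34/260 - 23/d = 34/260 - 23/5518 = 34*(1/260) - 23*1/5518 = 17/130 - 23/5518 = 22704/179335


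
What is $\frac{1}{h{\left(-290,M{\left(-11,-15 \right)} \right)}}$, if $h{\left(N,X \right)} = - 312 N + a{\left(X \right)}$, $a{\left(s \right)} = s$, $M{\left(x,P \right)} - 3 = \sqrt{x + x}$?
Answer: $\frac{90483}{8187173311} - \frac{i \sqrt{22}}{8187173311} \approx 1.1052 \cdot 10^{-5} - 5.729 \cdot 10^{-10} i$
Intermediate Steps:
$M{\left(x,P \right)} = 3 + \sqrt{2} \sqrt{x}$ ($M{\left(x,P \right)} = 3 + \sqrt{x + x} = 3 + \sqrt{2 x} = 3 + \sqrt{2} \sqrt{x}$)
$h{\left(N,X \right)} = X - 312 N$ ($h{\left(N,X \right)} = - 312 N + X = X - 312 N$)
$\frac{1}{h{\left(-290,M{\left(-11,-15 \right)} \right)}} = \frac{1}{\left(3 + \sqrt{2} \sqrt{-11}\right) - -90480} = \frac{1}{\left(3 + \sqrt{2} i \sqrt{11}\right) + 90480} = \frac{1}{\left(3 + i \sqrt{22}\right) + 90480} = \frac{1}{90483 + i \sqrt{22}}$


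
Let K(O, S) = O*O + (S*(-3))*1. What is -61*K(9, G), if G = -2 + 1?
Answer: -5124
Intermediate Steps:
G = -1
K(O, S) = O² - 3*S (K(O, S) = O² - 3*S*1 = O² - 3*S)
-61*K(9, G) = -61*(9² - 3*(-1)) = -61*(81 + 3) = -61*84 = -5124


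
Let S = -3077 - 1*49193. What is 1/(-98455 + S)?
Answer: -1/150725 ≈ -6.6346e-6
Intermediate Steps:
S = -52270 (S = -3077 - 49193 = -52270)
1/(-98455 + S) = 1/(-98455 - 52270) = 1/(-150725) = -1/150725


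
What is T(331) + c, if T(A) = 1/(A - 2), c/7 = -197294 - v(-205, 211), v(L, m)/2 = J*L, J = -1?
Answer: -455312311/329 ≈ -1.3839e+6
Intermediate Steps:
v(L, m) = -2*L (v(L, m) = 2*(-L) = -2*L)
c = -1383928 (c = 7*(-197294 - (-2)*(-205)) = 7*(-197294 - 1*410) = 7*(-197294 - 410) = 7*(-197704) = -1383928)
T(A) = 1/(-2 + A)
T(331) + c = 1/(-2 + 331) - 1383928 = 1/329 - 1383928 = -455312311/329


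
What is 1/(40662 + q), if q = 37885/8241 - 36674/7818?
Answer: 10738023/436628483642 ≈ 2.4593e-5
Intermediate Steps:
q = -1007584/10738023 (q = 37885*(1/8241) - 36674*1/7818 = 37885/8241 - 18337/3909 = -1007584/10738023 ≈ -0.093833)
1/(40662 + q) = 1/(40662 - 1007584/10738023) = 1/(436628483642/10738023) = 10738023/436628483642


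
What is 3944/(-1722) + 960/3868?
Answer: -1700284/832587 ≈ -2.0422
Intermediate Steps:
3944/(-1722) + 960/3868 = 3944*(-1/1722) + 960*(1/3868) = -1972/861 + 240/967 = -1700284/832587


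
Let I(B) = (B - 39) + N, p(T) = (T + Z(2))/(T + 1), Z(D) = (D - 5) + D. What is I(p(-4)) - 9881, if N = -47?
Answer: -29896/3 ≈ -9965.3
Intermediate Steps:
Z(D) = -5 + 2*D (Z(D) = (-5 + D) + D = -5 + 2*D)
p(T) = (-1 + T)/(1 + T) (p(T) = (T + (-5 + 2*2))/(T + 1) = (T + (-5 + 4))/(1 + T) = (T - 1)/(1 + T) = (-1 + T)/(1 + T))
I(B) = -86 + B (I(B) = (B - 39) - 47 = (-39 + B) - 47 = -86 + B)
I(p(-4)) - 9881 = (-86 + (-1 - 4)/(1 - 4)) - 9881 = (-86 - 5/(-3)) - 9881 = (-86 - 1/3*(-5)) - 9881 = (-86 + 5/3) - 9881 = -253/3 - 9881 = -29896/3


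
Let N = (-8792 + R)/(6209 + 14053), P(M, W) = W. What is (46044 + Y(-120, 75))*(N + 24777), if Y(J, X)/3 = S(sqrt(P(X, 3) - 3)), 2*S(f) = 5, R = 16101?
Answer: 1401190522453/1228 ≈ 1.1410e+9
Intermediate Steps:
N = 7309/20262 (N = (-8792 + 16101)/(6209 + 14053) = 7309/20262 ≈ 0.36072)
S(f) = 5/2 (S(f) = (1/2)*5 = 5/2)
Y(J, X) = 15/2 (Y(J, X) = 3*(5/2) = 15/2)
(46044 + Y(-120, 75))*(N + 24777) = (46044 + 15/2)*(7309/20262 + 24777) = (92103/2)*(502038883/20262) = 1401190522453/1228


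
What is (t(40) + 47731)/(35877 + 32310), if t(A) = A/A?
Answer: 47732/68187 ≈ 0.70002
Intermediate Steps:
t(A) = 1
(t(40) + 47731)/(35877 + 32310) = (1 + 47731)/(35877 + 32310) = 47732/68187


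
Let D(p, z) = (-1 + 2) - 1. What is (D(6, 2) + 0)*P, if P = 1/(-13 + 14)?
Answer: 0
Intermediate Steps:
D(p, z) = 0 (D(p, z) = 1 - 1 = 0)
P = 1 (P = 1/1 = 1)
(D(6, 2) + 0)*P = (0 + 0)*1 = 0*1 = 0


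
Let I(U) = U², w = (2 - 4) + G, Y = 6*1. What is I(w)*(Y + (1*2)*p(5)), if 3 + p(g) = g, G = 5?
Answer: 90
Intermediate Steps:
p(g) = -3 + g
Y = 6
w = 3 (w = (2 - 4) + 5 = -2 + 5 = 3)
I(w)*(Y + (1*2)*p(5)) = 3²*(6 + (1*2)*(-3 + 5)) = 9*(6 + 2*2) = 9*(6 + 4) = 9*10 = 90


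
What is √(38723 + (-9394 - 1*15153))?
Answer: 4*√886 ≈ 119.06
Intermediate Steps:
√(38723 + (-9394 - 1*15153)) = √(38723 + (-9394 - 15153)) = √(38723 - 24547) = √14176 = 4*√886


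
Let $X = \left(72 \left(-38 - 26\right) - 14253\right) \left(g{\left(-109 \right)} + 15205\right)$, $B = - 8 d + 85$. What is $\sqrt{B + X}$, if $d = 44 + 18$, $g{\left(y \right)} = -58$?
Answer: $i \sqrt{285687978} \approx 16902.0 i$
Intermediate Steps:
$d = 62$
$B = -411$ ($B = \left(-8\right) 62 + 85 = -496 + 85 = -411$)
$X = -285687567$ ($X = \left(72 \left(-38 - 26\right) - 14253\right) \left(-58 + 15205\right) = \left(72 \left(-64\right) - 14253\right) 15147 = \left(-4608 - 14253\right) 15147 = \left(-18861\right) 15147 = -285687567$)
$\sqrt{B + X} = \sqrt{-411 - 285687567} = \sqrt{-285687978} = i \sqrt{285687978}$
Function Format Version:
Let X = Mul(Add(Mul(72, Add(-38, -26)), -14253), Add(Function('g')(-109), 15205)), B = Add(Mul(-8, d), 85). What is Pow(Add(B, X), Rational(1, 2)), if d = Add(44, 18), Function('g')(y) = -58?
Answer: Mul(I, Pow(285687978, Rational(1, 2))) ≈ Mul(16902., I)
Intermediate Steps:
d = 62
B = -411 (B = Add(Mul(-8, 62), 85) = Add(-496, 85) = -411)
X = -285687567 (X = Mul(Add(Mul(72, Add(-38, -26)), -14253), Add(-58, 15205)) = Mul(Add(Mul(72, -64), -14253), 15147) = Mul(Add(-4608, -14253), 15147) = Mul(-18861, 15147) = -285687567)
Pow(Add(B, X), Rational(1, 2)) = Pow(Add(-411, -285687567), Rational(1, 2)) = Pow(-285687978, Rational(1, 2)) = Mul(I, Pow(285687978, Rational(1, 2)))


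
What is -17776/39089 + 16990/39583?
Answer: -39505298/1547259887 ≈ -0.025532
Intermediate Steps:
-17776/39089 + 16990/39583 = -39505298/1547259887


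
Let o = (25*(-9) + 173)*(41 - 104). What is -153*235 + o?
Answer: -32679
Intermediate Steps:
o = 3276 (o = (-225 + 173)*(-63) = -52*(-63) = 3276)
-153*235 + o = -153*235 + 3276 = -35955 + 3276 = -32679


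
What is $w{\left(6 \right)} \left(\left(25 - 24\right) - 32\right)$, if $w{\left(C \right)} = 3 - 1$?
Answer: $-62$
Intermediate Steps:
$w{\left(C \right)} = 2$ ($w{\left(C \right)} = 3 - 1 = 2$)
$w{\left(6 \right)} \left(\left(25 - 24\right) - 32\right) = 2 \left(\left(25 - 24\right) - 32\right) = 2 \left(1 - 32\right) = 2 \left(-31\right) = -62$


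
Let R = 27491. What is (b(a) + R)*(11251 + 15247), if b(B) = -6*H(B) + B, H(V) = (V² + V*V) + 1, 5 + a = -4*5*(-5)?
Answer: -2138918560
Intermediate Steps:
a = 95 (a = -5 - 4*5*(-5) = -5 - 20*(-5) = -5 + 100 = 95)
H(V) = 1 + 2*V² (H(V) = (V² + V²) + 1 = 2*V² + 1 = 1 + 2*V²)
b(B) = -6 + B - 12*B² (b(B) = -6*(1 + 2*B²) + B = (-6 - 12*B²) + B = -6 + B - 12*B²)
(b(a) + R)*(11251 + 15247) = ((-6 + 95 - 12*95²) + 27491)*(11251 + 15247) = ((-6 + 95 - 12*9025) + 27491)*26498 = ((-6 + 95 - 108300) + 27491)*26498 = (-108211 + 27491)*26498 = -80720*26498 = -2138918560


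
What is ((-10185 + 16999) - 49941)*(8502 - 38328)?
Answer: 1286305902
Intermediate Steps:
((-10185 + 16999) - 49941)*(8502 - 38328) = (6814 - 49941)*(-29826) = -43127*(-29826) = 1286305902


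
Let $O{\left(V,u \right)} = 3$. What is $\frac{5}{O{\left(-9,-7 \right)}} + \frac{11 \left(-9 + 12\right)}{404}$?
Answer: $\frac{2119}{1212} \approx 1.7484$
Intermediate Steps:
$\frac{5}{O{\left(-9,-7 \right)}} + \frac{11 \left(-9 + 12\right)}{404} = \frac{5}{3} + \frac{11 \left(-9 + 12\right)}{404} = 5 \cdot \frac{1}{3} + 11 \cdot 3 \cdot \frac{1}{404} = \frac{5}{3} + 33 \cdot \frac{1}{404} = \frac{5}{3} + \frac{33}{404} = \frac{2119}{1212}$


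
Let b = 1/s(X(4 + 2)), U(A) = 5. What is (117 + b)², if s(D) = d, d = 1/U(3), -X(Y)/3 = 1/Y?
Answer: 14884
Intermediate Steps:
X(Y) = -3/Y
d = ⅕ (d = 1/5 = ⅕ ≈ 0.20000)
s(D) = ⅕
b = 5 (b = 1/(⅕) = 5)
(117 + b)² = (117 + 5)² = 122² = 14884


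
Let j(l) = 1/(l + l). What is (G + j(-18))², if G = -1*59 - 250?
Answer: 123765625/1296 ≈ 95498.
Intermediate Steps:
j(l) = 1/(2*l)
G = -309 (G = -59 - 250 = -309)
(G + j(-18))² = (-309 + (½)/(-18))² = (-309 + (½)*(-1/18))² = (-309 - 1/36)² = (-11125/36)² = 123765625/1296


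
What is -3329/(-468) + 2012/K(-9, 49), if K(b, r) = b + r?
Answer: 134347/2340 ≈ 57.413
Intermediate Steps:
-3329/(-468) + 2012/K(-9, 49) = -3329/(-468) + 2012/(-9 + 49) = -3329*(-1/468) + 2012/40 = 3329/468 + 2012*(1/40) = 3329/468 + 503/10 = 134347/2340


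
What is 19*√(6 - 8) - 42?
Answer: -42 + 19*I*√2 ≈ -42.0 + 26.87*I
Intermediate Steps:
19*√(6 - 8) - 42 = 19*√(-2) - 42 = 19*(I*√2) - 42 = 19*I*√2 - 42 = -42 + 19*I*√2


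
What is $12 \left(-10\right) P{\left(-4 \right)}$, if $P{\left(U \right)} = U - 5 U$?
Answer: $-1920$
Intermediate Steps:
$P{\left(U \right)} = - 4 U$
$12 \left(-10\right) P{\left(-4 \right)} = 12 \left(-10\right) \left(\left(-4\right) \left(-4\right)\right) = \left(-120\right) 16 = -1920$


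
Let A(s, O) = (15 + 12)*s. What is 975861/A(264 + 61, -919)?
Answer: 36143/325 ≈ 111.21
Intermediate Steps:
A(s, O) = 27*s
975861/A(264 + 61, -919) = 975861/((27*(264 + 61))) = 975861/((27*325)) = 975861/8775 = 975861*(1/8775) = 36143/325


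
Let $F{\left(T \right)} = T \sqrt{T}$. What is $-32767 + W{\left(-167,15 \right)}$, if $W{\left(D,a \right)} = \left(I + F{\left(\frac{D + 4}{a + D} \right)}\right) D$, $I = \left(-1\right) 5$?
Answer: $-31932 - \frac{27221 \sqrt{6194}}{11552} \approx -32117.0$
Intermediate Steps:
$F{\left(T \right)} = T^{\frac{3}{2}}$
$I = -5$
$W{\left(D,a \right)} = D \left(-5 + \left(\frac{4 + D}{D + a}\right)^{\frac{3}{2}}\right)$ ($W{\left(D,a \right)} = \left(-5 + \left(\frac{D + 4}{a + D}\right)^{\frac{3}{2}}\right) D = \left(-5 + \left(\frac{4 + D}{D + a}\right)^{\frac{3}{2}}\right) D = D \left(-5 + \left(\frac{4 + D}{D + a}\right)^{\frac{3}{2}}\right)$)
$-32767 + W{\left(-167,15 \right)} = -32767 - 167 \left(-5 + \left(\frac{4 - 167}{-167 + 15}\right)^{\frac{3}{2}}\right) = -32767 - 167 \left(-5 + \left(\frac{1}{-152} \left(-163\right)\right)^{\frac{3}{2}}\right) = -32767 - 167 \left(-5 + \left(\left(- \frac{1}{152}\right) \left(-163\right)\right)^{\frac{3}{2}}\right) = -32767 - 167 \left(-5 + \left(\frac{163}{152}\right)^{\frac{3}{2}}\right) = -32767 - 167 \left(-5 + \frac{163 \sqrt{6194}}{11552}\right) = -32767 + \left(835 - \frac{27221 \sqrt{6194}}{11552}\right) = -31932 - \frac{27221 \sqrt{6194}}{11552}$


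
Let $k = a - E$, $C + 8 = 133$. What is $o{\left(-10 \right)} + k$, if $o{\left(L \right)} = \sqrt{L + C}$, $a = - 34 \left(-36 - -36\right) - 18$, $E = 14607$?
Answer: $-14625 + \sqrt{115} \approx -14614.0$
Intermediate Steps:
$C = 125$ ($C = -8 + 133 = 125$)
$a = -18$ ($a = - 34 \left(-36 + 36\right) - 18 = \left(-34\right) 0 - 18 = 0 - 18 = -18$)
$k = -14625$ ($k = -18 - 14607 = -14625$)
$o{\left(L \right)} = \sqrt{125 + L}$ ($o{\left(L \right)} = \sqrt{L + 125} = \sqrt{125 + L}$)
$o{\left(-10 \right)} + k = \sqrt{125 - 10} - 14625 = \sqrt{115} - 14625 = -14625 + \sqrt{115}$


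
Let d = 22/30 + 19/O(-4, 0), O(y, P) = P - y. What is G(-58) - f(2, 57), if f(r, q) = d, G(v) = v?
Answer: -3809/60 ≈ -63.483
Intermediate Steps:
d = 329/60 (d = 22/30 + 19/(0 - 1*(-4)) = 22*(1/30) + 19/(0 + 4) = 11/15 + 19/4 = 329/60 ≈ 5.4833)
f(r, q) = 329/60
G(-58) - f(2, 57) = -58 - 1*329/60 = -58 - 329/60 = -3809/60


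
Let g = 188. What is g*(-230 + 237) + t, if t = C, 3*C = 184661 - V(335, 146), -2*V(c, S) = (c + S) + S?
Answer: 377845/6 ≈ 62974.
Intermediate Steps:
V(c, S) = -S - c/2 (V(c, S) = -((c + S) + S)/2 = -((S + c) + S)/2 = -(c + 2*S)/2 = -S - c/2)
C = 369949/6 (C = (184661 - (-1*146 - ½*335))/3 = (184661 - (-146 - 335/2))/3 = (184661 - 1*(-627/2))/3 = (184661 + 627/2)/3 = (⅓)*(369949/2) = 369949/6 ≈ 61658.)
t = 369949/6 ≈ 61658.
g*(-230 + 237) + t = 188*(-230 + 237) + 369949/6 = 188*7 + 369949/6 = 1316 + 369949/6 = 377845/6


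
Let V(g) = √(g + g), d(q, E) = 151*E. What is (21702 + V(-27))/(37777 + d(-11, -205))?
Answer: 3617/1137 + I*√6/2274 ≈ 3.1812 + 0.0010772*I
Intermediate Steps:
V(g) = √2*√g (V(g) = √(2*g) = √2*√g)
(21702 + V(-27))/(37777 + d(-11, -205)) = (21702 + √2*√(-27))/(37777 + 151*(-205)) = (21702 + √2*(3*I*√3))/(37777 - 30955) = (21702 + 3*I*√6)/6822 = (21702 + 3*I*√6)*(1/6822) = 3617/1137 + I*√6/2274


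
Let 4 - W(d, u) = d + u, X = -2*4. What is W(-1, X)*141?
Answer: 1833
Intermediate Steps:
X = -8
W(d, u) = 4 - d - u (W(d, u) = 4 - (d + u) = 4 + (-d - u) = 4 - d - u)
W(-1, X)*141 = (4 - 1*(-1) - 1*(-8))*141 = (4 + 1 + 8)*141 = 13*141 = 1833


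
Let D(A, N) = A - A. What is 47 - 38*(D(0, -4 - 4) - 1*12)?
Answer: 503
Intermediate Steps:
D(A, N) = 0
47 - 38*(D(0, -4 - 4) - 1*12) = 47 - 38*(0 - 1*12) = 47 - 38*(0 - 12) = 47 - 38*(-12) = 47 + 456 = 503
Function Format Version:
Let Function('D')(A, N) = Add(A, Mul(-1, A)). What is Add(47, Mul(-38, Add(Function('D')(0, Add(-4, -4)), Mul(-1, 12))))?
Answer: 503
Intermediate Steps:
Function('D')(A, N) = 0
Add(47, Mul(-38, Add(Function('D')(0, Add(-4, -4)), Mul(-1, 12)))) = Add(47, Mul(-38, Add(0, Mul(-1, 12)))) = Add(47, Mul(-38, Add(0, -12))) = Add(47, Mul(-38, -12)) = Add(47, 456) = 503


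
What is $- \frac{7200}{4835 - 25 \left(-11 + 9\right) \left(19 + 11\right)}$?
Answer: $- \frac{1440}{1267} \approx -1.1365$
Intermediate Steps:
$- \frac{7200}{4835 - 25 \left(-11 + 9\right) \left(19 + 11\right)} = - \frac{7200}{4835 - 25 \left(\left(-2\right) 30\right)} = - \frac{7200}{4835 - 25 \left(-60\right)} = - \frac{7200}{4835 - -1500} = - \frac{7200}{4835 + 1500} = - \frac{7200}{6335} = \left(-7200\right) \frac{1}{6335} = - \frac{1440}{1267}$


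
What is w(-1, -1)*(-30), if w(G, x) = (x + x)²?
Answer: -120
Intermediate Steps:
w(G, x) = 4*x² (w(G, x) = (2*x)² = 4*x²)
w(-1, -1)*(-30) = (4*(-1)²)*(-30) = (4*1)*(-30) = 4*(-30) = -120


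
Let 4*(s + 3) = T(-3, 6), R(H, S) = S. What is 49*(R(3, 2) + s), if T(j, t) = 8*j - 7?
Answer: -1715/4 ≈ -428.75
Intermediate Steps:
T(j, t) = -7 + 8*j
s = -43/4 (s = -3 + (-7 + 8*(-3))/4 = -3 + (-7 - 24)/4 = -3 + (¼)*(-31) = -3 - 31/4 = -43/4 ≈ -10.750)
49*(R(3, 2) + s) = 49*(2 - 43/4) = 49*(-35/4) = -1715/4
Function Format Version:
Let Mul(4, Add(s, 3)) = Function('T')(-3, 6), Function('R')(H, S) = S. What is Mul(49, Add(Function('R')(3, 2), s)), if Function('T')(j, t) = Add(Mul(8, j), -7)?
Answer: Rational(-1715, 4) ≈ -428.75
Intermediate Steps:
Function('T')(j, t) = Add(-7, Mul(8, j))
s = Rational(-43, 4) (s = Add(-3, Mul(Rational(1, 4), Add(-7, Mul(8, -3)))) = Add(-3, Mul(Rational(1, 4), Add(-7, -24))) = Add(-3, Mul(Rational(1, 4), -31)) = Add(-3, Rational(-31, 4)) = Rational(-43, 4) ≈ -10.750)
Mul(49, Add(Function('R')(3, 2), s)) = Mul(49, Add(2, Rational(-43, 4))) = Mul(49, Rational(-35, 4)) = Rational(-1715, 4)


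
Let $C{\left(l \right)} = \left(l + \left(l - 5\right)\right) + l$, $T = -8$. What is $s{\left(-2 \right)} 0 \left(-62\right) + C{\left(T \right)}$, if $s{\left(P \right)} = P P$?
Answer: $-29$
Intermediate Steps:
$s{\left(P \right)} = P^{2}$
$C{\left(l \right)} = -5 + 3 l$ ($C{\left(l \right)} = \left(l + \left(-5 + l\right)\right) + l = \left(-5 + 2 l\right) + l = -5 + 3 l$)
$s{\left(-2 \right)} 0 \left(-62\right) + C{\left(T \right)} = \left(-2\right)^{2} \cdot 0 \left(-62\right) + \left(-5 + 3 \left(-8\right)\right) = 4 \cdot 0 \left(-62\right) - 29 = 0 \left(-62\right) - 29 = 0 - 29 = -29$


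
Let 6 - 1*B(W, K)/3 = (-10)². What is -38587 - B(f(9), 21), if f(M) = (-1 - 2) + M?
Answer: -38305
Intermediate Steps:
f(M) = -3 + M
B(W, K) = -282 (B(W, K) = 18 - 3*(-10)² = 18 - 3*100 = 18 - 300 = -282)
-38587 - B(f(9), 21) = -38587 - 1*(-282) = -38587 + 282 = -38305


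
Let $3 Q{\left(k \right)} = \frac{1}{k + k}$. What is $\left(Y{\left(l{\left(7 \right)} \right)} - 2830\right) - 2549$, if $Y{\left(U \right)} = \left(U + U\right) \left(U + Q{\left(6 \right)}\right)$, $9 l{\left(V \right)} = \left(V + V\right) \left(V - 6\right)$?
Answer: $- \frac{145100}{27} \approx -5374.1$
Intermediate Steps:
$l{\left(V \right)} = \frac{2 V \left(-6 + V\right)}{9}$ ($l{\left(V \right)} = \frac{\left(V + V\right) \left(V - 6\right)}{9} = \frac{2 V \left(-6 + V\right)}{9}$)
$Q{\left(k \right)} = \frac{1}{6 k}$ ($Q{\left(k \right)} = \frac{1}{3 \left(k + k\right)} = \frac{1}{3 \cdot 2 k} = \frac{\frac{1}{2} \frac{1}{k}}{3} = \frac{1}{6 k}$)
$Y{\left(U \right)} = 2 U \left(\frac{1}{36} + U\right)$ ($Y{\left(U \right)} = \left(U + U\right) \left(U + \frac{1}{6 \cdot 6}\right) = 2 U \left(U + \frac{1}{6} \cdot \frac{1}{6}\right) = 2 U \left(U + \frac{1}{36}\right) = 2 U \left(\frac{1}{36} + U\right)$)
$\left(Y{\left(l{\left(7 \right)} \right)} - 2830\right) - 2549 = \left(\frac{\frac{2}{9} \cdot 7 \left(-6 + 7\right) \left(1 + 36 \cdot \frac{2}{9} \cdot 7 \left(-6 + 7\right)\right)}{18} - 2830\right) - 2549 = \left(\frac{\frac{2}{9} \cdot 7 \cdot 1 \left(1 + 36 \cdot \frac{2}{9} \cdot 7 \cdot 1\right)}{18} - 2830\right) - 2549 = \left(\frac{1}{18} \cdot \frac{14}{9} \left(1 + 36 \cdot \frac{14}{9}\right) - 2830\right) - 2549 = \left(\frac{1}{18} \cdot \frac{14}{9} \left(1 + 56\right) - 2830\right) - 2549 = \left(\frac{1}{18} \cdot \frac{14}{9} \cdot 57 - 2830\right) - 2549 = \left(\frac{133}{27} - 2830\right) - 2549 = - \frac{76277}{27} - 2549 = - \frac{145100}{27}$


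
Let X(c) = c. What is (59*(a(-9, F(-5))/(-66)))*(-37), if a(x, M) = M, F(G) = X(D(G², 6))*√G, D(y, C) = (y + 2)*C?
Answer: 58941*I*√5/11 ≈ 11981.0*I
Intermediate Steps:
D(y, C) = C*(2 + y) (D(y, C) = (2 + y)*C = C*(2 + y))
F(G) = √G*(12 + 6*G²) (F(G) = (6*(2 + G²))*√G = (12 + 6*G²)*√G = √G*(12 + 6*G²))
(59*(a(-9, F(-5))/(-66)))*(-37) = (59*((6*√(-5)*(2 + (-5)²))/(-66)))*(-37) = (59*((6*(I*√5)*(2 + 25))*(-1/66)))*(-37) = (59*((6*(I*√5)*27)*(-1/66)))*(-37) = (59*((162*I*√5)*(-1/66)))*(-37) = (59*(-27*I*√5/11))*(-37) = -1593*I*√5/11*(-37) = 58941*I*√5/11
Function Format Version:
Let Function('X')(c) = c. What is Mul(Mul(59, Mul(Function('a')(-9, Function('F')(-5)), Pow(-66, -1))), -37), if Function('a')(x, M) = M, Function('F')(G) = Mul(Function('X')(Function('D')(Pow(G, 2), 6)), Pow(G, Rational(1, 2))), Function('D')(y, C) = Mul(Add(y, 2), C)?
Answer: Mul(Rational(58941, 11), I, Pow(5, Rational(1, 2))) ≈ Mul(11981., I)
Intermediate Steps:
Function('D')(y, C) = Mul(C, Add(2, y)) (Function('D')(y, C) = Mul(Add(2, y), C) = Mul(C, Add(2, y)))
Function('F')(G) = Mul(Pow(G, Rational(1, 2)), Add(12, Mul(6, Pow(G, 2)))) (Function('F')(G) = Mul(Mul(6, Add(2, Pow(G, 2))), Pow(G, Rational(1, 2))) = Mul(Add(12, Mul(6, Pow(G, 2))), Pow(G, Rational(1, 2))) = Mul(Pow(G, Rational(1, 2)), Add(12, Mul(6, Pow(G, 2)))))
Mul(Mul(59, Mul(Function('a')(-9, Function('F')(-5)), Pow(-66, -1))), -37) = Mul(Mul(59, Mul(Mul(6, Pow(-5, Rational(1, 2)), Add(2, Pow(-5, 2))), Pow(-66, -1))), -37) = Mul(Mul(59, Mul(Mul(6, Mul(I, Pow(5, Rational(1, 2))), Add(2, 25)), Rational(-1, 66))), -37) = Mul(Mul(59, Mul(Mul(6, Mul(I, Pow(5, Rational(1, 2))), 27), Rational(-1, 66))), -37) = Mul(Mul(59, Mul(Mul(162, I, Pow(5, Rational(1, 2))), Rational(-1, 66))), -37) = Mul(Mul(59, Mul(Rational(-27, 11), I, Pow(5, Rational(1, 2)))), -37) = Mul(Mul(Rational(-1593, 11), I, Pow(5, Rational(1, 2))), -37) = Mul(Rational(58941, 11), I, Pow(5, Rational(1, 2)))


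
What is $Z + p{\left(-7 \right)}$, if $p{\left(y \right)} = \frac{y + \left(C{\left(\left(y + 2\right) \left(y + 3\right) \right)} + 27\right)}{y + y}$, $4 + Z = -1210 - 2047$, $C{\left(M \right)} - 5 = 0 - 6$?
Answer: $- \frac{45673}{14} \approx -3262.4$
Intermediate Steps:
$C{\left(M \right)} = -1$ ($C{\left(M \right)} = 5 + \left(0 - 6\right) = 5 - 6 = -1$)
$Z = -3261$ ($Z = -4 - 3257 = -3261$)
$p{\left(y \right)} = \frac{26 + y}{2 y}$ ($p{\left(y \right)} = \frac{y + \left(-1 + 27\right)}{y + y} = \frac{y + 26}{2 y} = \left(26 + y\right) \frac{1}{2 y} = \frac{26 + y}{2 y}$)
$Z + p{\left(-7 \right)} = -3261 + \frac{26 - 7}{2 \left(-7\right)} = -3261 + \frac{1}{2} \left(- \frac{1}{7}\right) 19 = -3261 - \frac{19}{14} = - \frac{45673}{14}$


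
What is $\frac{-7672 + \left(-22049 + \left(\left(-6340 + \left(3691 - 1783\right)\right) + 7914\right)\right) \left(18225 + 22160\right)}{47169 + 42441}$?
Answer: $- \frac{749835967}{89610} \approx -8367.8$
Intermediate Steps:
$\frac{-7672 + \left(-22049 + \left(\left(-6340 + \left(3691 - 1783\right)\right) + 7914\right)\right) \left(18225 + 22160\right)}{47169 + 42441} = \frac{-7672 + \left(-22049 + \left(\left(-6340 + \left(3691 - 1783\right)\right) + 7914\right)\right) 40385}{89610} = \left(-7672 + \left(-22049 + \left(\left(-6340 + 1908\right) + 7914\right)\right) 40385\right) \frac{1}{89610} = \left(-7672 + \left(-22049 + \left(-4432 + 7914\right)\right) 40385\right) \frac{1}{89610} = \left(-7672 + \left(-22049 + 3482\right) 40385\right) \frac{1}{89610} = \left(-7672 - 749828295\right) \frac{1}{89610} = \left(-749835967\right) \frac{1}{89610} = - \frac{749835967}{89610}$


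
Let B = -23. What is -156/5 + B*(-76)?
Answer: 8584/5 ≈ 1716.8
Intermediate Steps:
-156/5 + B*(-76) = -156/5 - 23*(-76) = -156*⅕ + 1748 = -156/5 + 1748 = 8584/5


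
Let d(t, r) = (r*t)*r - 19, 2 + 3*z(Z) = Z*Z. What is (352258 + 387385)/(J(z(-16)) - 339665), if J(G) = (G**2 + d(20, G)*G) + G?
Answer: 19970361/318722725 ≈ 0.062657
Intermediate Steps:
z(Z) = -2/3 + Z**2/3 (z(Z) = -2/3 + (Z*Z)/3 = -2/3 + Z**2/3)
d(t, r) = -19 + t*r**2 (d(t, r) = t*r**2 - 19 = -19 + t*r**2)
J(G) = G + G**2 + G*(-19 + 20*G**2) (J(G) = (G**2 + (-19 + 20*G**2)*G) + G = (G**2 + G*(-19 + 20*G**2)) + G = G + G**2 + G*(-19 + 20*G**2))
(352258 + 387385)/(J(z(-16)) - 339665) = (352258 + 387385)/((-2/3 + (1/3)*(-16)**2)*(-18 + (-2/3 + (1/3)*(-16)**2) + 20*(-2/3 + (1/3)*(-16)**2)**2) - 339665) = 739643/((-2/3 + (1/3)*256)*(-18 + (-2/3 + (1/3)*256) + 20*(-2/3 + (1/3)*256)**2) - 339665) = 739643/((-2/3 + 256/3)*(-18 + (-2/3 + 256/3) + 20*(-2/3 + 256/3)**2) - 339665) = 739643/(254*(-18 + 254/3 + 20*(254/3)**2)/3 - 339665) = 739643/(254*(-18 + 254/3 + 20*(64516/9))/3 - 339665) = 739643/(254*(-18 + 254/3 + 1290320/9)/3 - 339665) = 739643/((254/3)*(1290920/9) - 339665) = 739643/(327893680/27 - 339665) = 739643/(318722725/27) = 739643*(27/318722725) = 19970361/318722725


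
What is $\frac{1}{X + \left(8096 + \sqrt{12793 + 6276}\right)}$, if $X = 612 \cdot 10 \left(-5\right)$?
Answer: $- \frac{22504}{506410947} - \frac{\sqrt{19069}}{506410947} \approx -4.4711 \cdot 10^{-5}$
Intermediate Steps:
$X = -30600$ ($X = 612 \left(-50\right) = -30600$)
$\frac{1}{X + \left(8096 + \sqrt{12793 + 6276}\right)} = \frac{1}{-30600 + \left(8096 + \sqrt{12793 + 6276}\right)} = \frac{1}{-30600 + \left(8096 + \sqrt{19069}\right)} = \frac{1}{-22504 + \sqrt{19069}}$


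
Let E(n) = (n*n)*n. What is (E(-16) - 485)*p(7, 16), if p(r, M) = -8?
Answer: 36648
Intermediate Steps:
E(n) = n³ (E(n) = n²*n = n³)
(E(-16) - 485)*p(7, 16) = ((-16)³ - 485)*(-8) = (-4096 - 485)*(-8) = -4581*(-8) = 36648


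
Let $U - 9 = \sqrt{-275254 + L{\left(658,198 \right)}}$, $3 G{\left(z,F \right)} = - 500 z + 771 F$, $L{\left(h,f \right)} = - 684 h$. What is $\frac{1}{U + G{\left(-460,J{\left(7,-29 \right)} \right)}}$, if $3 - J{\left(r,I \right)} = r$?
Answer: $\frac{680829}{51509653183} - \frac{9 i \sqrt{725326}}{51509653183} \approx 1.3218 \cdot 10^{-5} - 1.4881 \cdot 10^{-7} i$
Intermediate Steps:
$J{\left(r,I \right)} = 3 - r$
$G{\left(z,F \right)} = 257 F - \frac{500 z}{3}$ ($G{\left(z,F \right)} = \frac{- 500 z + 771 F}{3} = 257 F - \frac{500 z}{3}$)
$U = 9 + i \sqrt{725326}$ ($U = 9 + \sqrt{-275254 - 450072} = 9 + \sqrt{-725326} = 9 + i \sqrt{725326} \approx 9.0 + 851.66 i$)
$\frac{1}{U + G{\left(-460,J{\left(7,-29 \right)} \right)}} = \frac{1}{\left(9 + i \sqrt{725326}\right) + \left(257 \left(3 - 7\right) - - \frac{230000}{3}\right)} = \frac{1}{\left(9 + i \sqrt{725326}\right) + \left(257 \left(3 - 7\right) + \frac{230000}{3}\right)} = \frac{1}{\left(9 + i \sqrt{725326}\right) + \left(257 \left(-4\right) + \frac{230000}{3}\right)} = \frac{1}{\left(9 + i \sqrt{725326}\right) + \left(-1028 + \frac{230000}{3}\right)} = \frac{1}{\left(9 + i \sqrt{725326}\right) + \frac{226916}{3}} = \frac{1}{\frac{226943}{3} + i \sqrt{725326}}$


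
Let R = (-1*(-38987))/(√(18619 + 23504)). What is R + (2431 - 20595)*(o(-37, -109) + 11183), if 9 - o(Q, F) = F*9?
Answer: -221110372 + 38987*√42123/42123 ≈ -2.2111e+8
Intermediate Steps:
o(Q, F) = 9 - 9*F (o(Q, F) = 9 - F*9 = 9 - 9*F)
R = 38987*√42123/42123 (R = 38987/(√42123) = 38987*(√42123/42123) = 38987*√42123/42123 ≈ 189.96)
R + (2431 - 20595)*(o(-37, -109) + 11183) = 38987*√42123/42123 + (2431 - 20595)*((9 - 9*(-109)) + 11183) = 38987*√42123/42123 - 18164*((9 + 981) + 11183) = 38987*√42123/42123 - 18164*(990 + 11183) = 38987*√42123/42123 - 18164*12173 = 38987*√42123/42123 - 221110372 = -221110372 + 38987*√42123/42123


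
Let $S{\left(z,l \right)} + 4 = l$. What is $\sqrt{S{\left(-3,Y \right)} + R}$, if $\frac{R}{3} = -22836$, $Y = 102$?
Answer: $i \sqrt{68410} \approx 261.55 i$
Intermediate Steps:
$S{\left(z,l \right)} = -4 + l$
$R = -68508$ ($R = 3 \left(-22836\right) = -68508$)
$\sqrt{S{\left(-3,Y \right)} + R} = \sqrt{\left(-4 + 102\right) - 68508} = \sqrt{98 - 68508} = \sqrt{-68410} = i \sqrt{68410}$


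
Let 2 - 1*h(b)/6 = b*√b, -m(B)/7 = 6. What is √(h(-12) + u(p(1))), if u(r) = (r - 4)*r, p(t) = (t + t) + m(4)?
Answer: 2*√(443 + 36*I*√3) ≈ 42.199 + 2.9552*I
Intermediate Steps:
m(B) = -42 (m(B) = -7*6 = -42)
p(t) = -42 + 2*t (p(t) = (t + t) - 42 = 2*t - 42 = -42 + 2*t)
u(r) = r*(-4 + r) (u(r) = (-4 + r)*r = r*(-4 + r))
h(b) = 12 - 6*b^(3/2) (h(b) = 12 - 6*b*√b = 12 - 6*b^(3/2))
√(h(-12) + u(p(1))) = √((12 - (-144)*I*√3) + (-42 + 2*1)*(-4 + (-42 + 2*1))) = √((12 - (-144)*I*√3) + (-42 + 2)*(-4 + (-42 + 2))) = √((12 + 144*I*√3) - 40*(-4 - 40)) = √((12 + 144*I*√3) - 40*(-44)) = √((12 + 144*I*√3) + 1760) = √(1772 + 144*I*√3)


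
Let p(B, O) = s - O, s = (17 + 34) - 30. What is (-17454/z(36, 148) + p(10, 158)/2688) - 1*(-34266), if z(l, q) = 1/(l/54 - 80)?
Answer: 3814137463/2688 ≈ 1.4190e+6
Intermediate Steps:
s = 21 (s = 51 - 30 = 21)
z(l, q) = 1/(-80 + l/54) (z(l, q) = 1/(l*(1/54) - 80) = 1/(l/54 - 80) = 1/(-80 + l/54))
p(B, O) = 21 - O
(-17454/z(36, 148) + p(10, 158)/2688) - 1*(-34266) = (-17454/(54/(-4320 + 36)) + (21 - 1*158)/2688) - 1*(-34266) = (-17454/(54/(-4284)) + (21 - 158)*(1/2688)) + 34266 = (-17454/(54*(-1/4284)) - 137*1/2688) + 34266 = (-17454/(-3/238) - 137/2688) + 34266 = (-17454*(-238/3) - 137/2688) + 34266 = (1384684 - 137/2688) + 34266 = 3722030455/2688 + 34266 = 3814137463/2688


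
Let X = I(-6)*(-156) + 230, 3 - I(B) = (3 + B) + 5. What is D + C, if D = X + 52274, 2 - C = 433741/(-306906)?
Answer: 16066962841/306906 ≈ 52351.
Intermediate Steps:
I(B) = -5 - B (I(B) = 3 - ((3 + B) + 5) = 3 - (8 + B) = 3 + (-8 - B) = -5 - B)
X = 74 (X = (-5 - 1*(-6))*(-156) + 230 = (-5 + 6)*(-156) + 230 = 1*(-156) + 230 = -156 + 230 = 74)
C = 1047553/306906 (C = 2 - 433741/(-306906) = 2 - 433741*(-1)/306906 = 2 - 1*(-433741/306906) = 2 + 433741/306906 = 1047553/306906 ≈ 3.4133)
D = 52348 (D = 74 + 52274 = 52348)
D + C = 52348 + 1047553/306906 = 16066962841/306906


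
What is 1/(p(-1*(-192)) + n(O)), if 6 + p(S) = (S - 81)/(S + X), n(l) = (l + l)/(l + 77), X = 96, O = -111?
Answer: 1632/1493 ≈ 1.0931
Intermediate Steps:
n(l) = 2*l/(77 + l) (n(l) = (2*l)/(77 + l) = 2*l/(77 + l))
p(S) = -6 + (-81 + S)/(96 + S) (p(S) = -6 + (S - 81)/(S + 96) = -6 + (-81 + S)/(96 + S))
1/(p(-1*(-192)) + n(O)) = 1/((-657 - (-5)*(-192))/(96 - 1*(-192)) + 2*(-111)/(77 - 111)) = 1/((-657 - 5*192)/(96 + 192) + 2*(-111)/(-34)) = 1/((-657 - 960)/288 + 2*(-111)*(-1/34)) = 1/((1/288)*(-1617) + 111/17) = 1/(-539/96 + 111/17) = 1/(1493/1632) = 1632/1493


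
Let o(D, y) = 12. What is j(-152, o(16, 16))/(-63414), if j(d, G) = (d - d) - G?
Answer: 2/10569 ≈ 0.00018923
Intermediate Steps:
j(d, G) = -G (j(d, G) = 0 - G = -G)
j(-152, o(16, 16))/(-63414) = -1*12/(-63414) = -12*(-1/63414) = 2/10569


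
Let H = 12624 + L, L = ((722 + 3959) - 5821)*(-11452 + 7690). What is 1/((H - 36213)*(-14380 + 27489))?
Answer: 1/55911077919 ≈ 1.7886e-11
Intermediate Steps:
L = 4288680 (L = (4681 - 5821)*(-3762) = -1140*(-3762) = 4288680)
H = 4301304 (H = 12624 + 4288680 = 4301304)
1/((H - 36213)*(-14380 + 27489)) = 1/((4301304 - 36213)*(-14380 + 27489)) = 1/(4265091*13109) = 1/55911077919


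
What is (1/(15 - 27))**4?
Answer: 1/20736 ≈ 4.8225e-5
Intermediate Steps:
(1/(15 - 27))**4 = (1/(-12))**4 = (-1/12)**4 = 1/20736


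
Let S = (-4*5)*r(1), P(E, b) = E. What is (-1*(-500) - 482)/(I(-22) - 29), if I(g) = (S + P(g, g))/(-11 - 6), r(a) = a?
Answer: -306/451 ≈ -0.67849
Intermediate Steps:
S = -20 (S = -4*5*1 = -20*1 = -20)
I(g) = 20/17 - g/17 (I(g) = (-20 + g)/(-11 - 6) = (-20 + g)/(-17) = (-20 + g)*(-1/17) = 20/17 - g/17)
(-1*(-500) - 482)/(I(-22) - 29) = (-1*(-500) - 482)/((20/17 - 1/17*(-22)) - 29) = (500 - 482)/((20/17 + 22/17) - 29) = 18/(42/17 - 29) = 18/(-451/17) = 18*(-17/451) = -306/451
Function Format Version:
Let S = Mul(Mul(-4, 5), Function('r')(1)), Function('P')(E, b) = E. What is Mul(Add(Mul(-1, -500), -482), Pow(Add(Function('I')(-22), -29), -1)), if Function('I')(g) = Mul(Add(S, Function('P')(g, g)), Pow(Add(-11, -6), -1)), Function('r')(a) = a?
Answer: Rational(-306, 451) ≈ -0.67849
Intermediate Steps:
S = -20 (S = Mul(Mul(-4, 5), 1) = Mul(-20, 1) = -20)
Function('I')(g) = Add(Rational(20, 17), Mul(Rational(-1, 17), g)) (Function('I')(g) = Mul(Add(-20, g), Pow(Add(-11, -6), -1)) = Mul(Add(-20, g), Pow(-17, -1)) = Mul(Add(-20, g), Rational(-1, 17)) = Add(Rational(20, 17), Mul(Rational(-1, 17), g)))
Mul(Add(Mul(-1, -500), -482), Pow(Add(Function('I')(-22), -29), -1)) = Mul(Add(Mul(-1, -500), -482), Pow(Add(Add(Rational(20, 17), Mul(Rational(-1, 17), -22)), -29), -1)) = Mul(Add(500, -482), Pow(Add(Add(Rational(20, 17), Rational(22, 17)), -29), -1)) = Mul(18, Pow(Add(Rational(42, 17), -29), -1)) = Mul(18, Pow(Rational(-451, 17), -1)) = Mul(18, Rational(-17, 451)) = Rational(-306, 451)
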